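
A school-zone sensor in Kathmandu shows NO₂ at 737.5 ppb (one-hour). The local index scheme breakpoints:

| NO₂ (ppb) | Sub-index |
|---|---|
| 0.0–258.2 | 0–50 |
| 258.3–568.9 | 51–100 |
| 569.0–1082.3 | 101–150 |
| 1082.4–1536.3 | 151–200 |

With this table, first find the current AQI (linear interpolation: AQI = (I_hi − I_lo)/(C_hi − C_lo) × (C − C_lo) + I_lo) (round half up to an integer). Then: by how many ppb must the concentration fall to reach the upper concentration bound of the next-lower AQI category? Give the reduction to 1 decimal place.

168.6

NO₂: 737.5 lies in 569.0–1082.3, so I_lo=101, I_hi=150, C_lo=569.0, C_hi=1082.3.
(150−101)/(1082.3−569.0) × (737.5−569.0) + 101 = 49/513.3 × 168.5 + 101 ≈ 117.09 → 117.
Current AQI 117 is in the Unhealthy for Sensitive Groups range (101–150). The next-lower category tops out at AQI 100, whose upper concentration bound is 568.9 ppb.
Reduction needed = 737.5 − 568.9 = 168.6 ppb.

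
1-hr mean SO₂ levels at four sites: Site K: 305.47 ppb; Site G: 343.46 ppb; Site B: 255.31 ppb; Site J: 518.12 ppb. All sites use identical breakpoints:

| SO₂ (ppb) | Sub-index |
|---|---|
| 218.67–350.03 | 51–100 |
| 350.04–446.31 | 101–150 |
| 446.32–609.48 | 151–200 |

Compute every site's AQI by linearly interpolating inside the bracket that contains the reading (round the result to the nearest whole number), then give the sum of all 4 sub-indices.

419

Site K: 305.47 ∈ [218.67, 350.03] ↔ index [51, 100].
51 + (305.47−218.67)·(100−51)/(350.03−218.67) = 51 + 86.80·49/131.36 ≈ 83.38, so AQI = 83.
Site G: 343.46 ∈ [218.67, 350.03] ↔ index [51, 100].
51 + (343.46−218.67)·(100−51)/(350.03−218.67) = 51 + 124.79·49/131.36 ≈ 97.55, so AQI = 98.
Site B: 255.31 ∈ [218.67, 350.03] ↔ index [51, 100].
51 + (255.31−218.67)·(100−51)/(350.03−218.67) = 51 + 36.64·49/131.36 ≈ 64.67, so AQI = 65.
Site J: 518.12 lies in 446.32–609.48, so I_lo=151, I_hi=200, C_lo=446.32, C_hi=609.48.
(200−151)/(609.48−446.32) × (518.12−446.32) + 151 = 49/163.16 × 71.80 + 151 ≈ 172.56 → 173.
AQIs: Site K=83, Site G=98, Site B=65, Site J=173. Sum = 83 + 98 + 65 + 173 = 419.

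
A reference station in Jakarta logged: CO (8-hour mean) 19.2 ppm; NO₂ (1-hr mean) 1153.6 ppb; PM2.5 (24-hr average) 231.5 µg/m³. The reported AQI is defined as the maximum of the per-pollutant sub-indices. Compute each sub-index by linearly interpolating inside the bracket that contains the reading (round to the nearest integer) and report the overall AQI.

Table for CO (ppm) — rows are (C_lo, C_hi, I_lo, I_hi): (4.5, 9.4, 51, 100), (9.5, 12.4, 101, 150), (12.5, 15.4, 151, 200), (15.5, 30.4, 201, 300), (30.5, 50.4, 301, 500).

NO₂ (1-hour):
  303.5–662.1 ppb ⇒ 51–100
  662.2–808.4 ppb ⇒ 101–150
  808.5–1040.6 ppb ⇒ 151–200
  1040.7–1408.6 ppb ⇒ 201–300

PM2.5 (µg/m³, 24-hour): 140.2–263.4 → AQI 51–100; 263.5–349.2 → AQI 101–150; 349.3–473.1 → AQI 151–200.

CO: row 15.5–30.4 (AQI 201–300). (300−201)·(19.2−15.5)/(30.4−15.5) + 201 = 99·3.7/14.9 + 201 ≈ 225.58 → 226.
NO₂: 1153.6 ∈ [1040.7, 1408.6] ↔ index [201, 300].
201 + (1153.6−1040.7)·(300−201)/(1408.6−1040.7) = 201 + 112.9·99/367.9 ≈ 231.38, so AQI = 231.
PM2.5: row 140.2–263.4 (AQI 51–100). (100−51)·(231.5−140.2)/(263.4−140.2) + 51 = 49·91.3/123.2 + 51 ≈ 87.31 → 87.
Sub-indices: CO→226, NO₂→231, PM2.5→87. Overall AQI = max = 231; dominant pollutant is NO₂.

231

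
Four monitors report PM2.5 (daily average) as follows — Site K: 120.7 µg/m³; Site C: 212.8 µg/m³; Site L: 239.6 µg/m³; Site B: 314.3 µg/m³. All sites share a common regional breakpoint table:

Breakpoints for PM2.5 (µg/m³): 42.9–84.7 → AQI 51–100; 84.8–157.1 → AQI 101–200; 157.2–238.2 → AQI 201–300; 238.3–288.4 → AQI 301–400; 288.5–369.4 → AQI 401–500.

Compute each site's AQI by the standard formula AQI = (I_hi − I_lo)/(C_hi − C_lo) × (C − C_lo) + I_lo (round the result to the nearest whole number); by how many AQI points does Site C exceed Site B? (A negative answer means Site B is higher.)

-164

Site K: row 84.8–157.1 (AQI 101–200). (200−101)·(120.7−84.8)/(157.1−84.8) + 101 = 99·35.9/72.3 + 101 ≈ 150.16 → 150.
Site C 212.8: bracket 157.2–238.2 → index 201–300; slope 99/81.0, offset 55.6.
AQI = 201 + 99/81.0·55.6 ≈ 268.96 ⇒ 269.
Site L: 239.6 lies in 238.3–288.4, so I_lo=301, I_hi=400, C_lo=238.3, C_hi=288.4.
(400−301)/(288.4−238.3) × (239.6−238.3) + 301 = 99/50.1 × 1.3 + 301 ≈ 303.57 → 304.
Site B: row 288.5–369.4 (AQI 401–500). (500−401)·(314.3−288.5)/(369.4−288.5) + 401 = 99·25.8/80.9 + 401 ≈ 432.57 → 433.
AQIs: Site K=150, Site C=269, Site L=304, Site B=433. Site C (269) − Site B (433) = -164.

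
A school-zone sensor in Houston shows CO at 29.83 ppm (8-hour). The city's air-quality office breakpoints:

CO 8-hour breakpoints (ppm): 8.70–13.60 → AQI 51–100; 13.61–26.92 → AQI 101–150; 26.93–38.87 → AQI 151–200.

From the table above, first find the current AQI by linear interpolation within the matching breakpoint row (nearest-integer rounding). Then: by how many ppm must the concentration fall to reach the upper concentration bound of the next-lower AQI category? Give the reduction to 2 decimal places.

CO: 29.83 ∈ [26.93, 38.87] ↔ index [151, 200].
151 + (29.83−26.93)·(200−151)/(38.87−26.93) = 151 + 2.90·49/11.94 ≈ 162.90, so AQI = 163.
Current AQI 163 is in the Unhealthy range (151–200). The next-lower category tops out at AQI 150, whose upper concentration bound is 26.92 ppm.
Reduction needed = 29.83 − 26.92 = 2.91 ppm.

2.91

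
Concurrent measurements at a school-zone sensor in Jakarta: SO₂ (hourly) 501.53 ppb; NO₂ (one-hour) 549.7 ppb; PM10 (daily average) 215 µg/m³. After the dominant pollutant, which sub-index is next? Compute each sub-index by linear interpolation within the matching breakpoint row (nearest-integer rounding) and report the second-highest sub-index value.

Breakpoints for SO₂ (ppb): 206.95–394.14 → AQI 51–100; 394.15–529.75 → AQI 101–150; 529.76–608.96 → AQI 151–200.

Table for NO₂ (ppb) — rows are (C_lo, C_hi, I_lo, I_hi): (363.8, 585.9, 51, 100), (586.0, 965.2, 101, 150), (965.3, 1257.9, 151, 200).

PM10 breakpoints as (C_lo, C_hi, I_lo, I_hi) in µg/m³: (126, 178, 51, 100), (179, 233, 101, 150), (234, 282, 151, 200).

134

SO₂: 501.53 ∈ [394.15, 529.75] ↔ index [101, 150].
101 + (501.53−394.15)·(150−101)/(529.75−394.15) = 101 + 107.38·49/135.60 ≈ 139.80, so AQI = 140.
NO₂ 549.7: bracket 363.8–585.9 → index 51–100; slope 49/222.1, offset 185.9.
AQI = 51 + 49/222.1·185.9 ≈ 92.01 ⇒ 92.
PM10: 215 lies in 179–233, so I_lo=101, I_hi=150, C_lo=179, C_hi=233.
(150−101)/(233−179) × (215−179) + 101 = 49/54 × 36 + 101 ≈ 133.67 → 134.
Sub-indices: SO₂→140, NO₂→92, PM10→134. Ranked high→low: 140, 134, 92. Second-highest sub-index = 134.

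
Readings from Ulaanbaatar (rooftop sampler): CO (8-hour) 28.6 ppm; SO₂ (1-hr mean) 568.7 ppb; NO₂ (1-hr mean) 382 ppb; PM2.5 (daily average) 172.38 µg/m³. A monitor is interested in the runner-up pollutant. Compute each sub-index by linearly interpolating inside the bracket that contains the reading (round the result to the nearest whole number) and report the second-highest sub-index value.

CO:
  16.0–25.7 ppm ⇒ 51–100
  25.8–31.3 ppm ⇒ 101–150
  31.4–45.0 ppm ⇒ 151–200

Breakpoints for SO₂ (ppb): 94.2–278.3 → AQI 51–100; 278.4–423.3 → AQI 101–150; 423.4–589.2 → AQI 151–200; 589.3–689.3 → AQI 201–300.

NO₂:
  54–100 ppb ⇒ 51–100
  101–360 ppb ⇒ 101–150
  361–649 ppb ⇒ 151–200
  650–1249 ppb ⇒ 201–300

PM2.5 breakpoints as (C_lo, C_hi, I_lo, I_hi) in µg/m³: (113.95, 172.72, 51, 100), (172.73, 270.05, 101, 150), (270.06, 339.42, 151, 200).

CO: 28.6 ∈ [25.8, 31.3] ↔ index [101, 150].
101 + (28.6−25.8)·(150−101)/(31.3−25.8) = 101 + 2.8·49/5.5 ≈ 125.95, so AQI = 126.
SO₂: 568.7 ∈ [423.4, 589.2] ↔ index [151, 200].
151 + (568.7−423.4)·(200−151)/(589.2−423.4) = 151 + 145.3·49/165.8 ≈ 193.94, so AQI = 194.
NO₂: row 361–649 (AQI 151–200). (200−151)·(382−361)/(649−361) + 151 = 49·21/288 + 151 ≈ 154.57 → 155.
PM2.5: 172.38 ∈ [113.95, 172.72] ↔ index [51, 100].
51 + (172.38−113.95)·(100−51)/(172.72−113.95) = 51 + 58.43·49/58.77 ≈ 99.72, so AQI = 100.
Sub-indices: CO→126, SO₂→194, NO₂→155, PM2.5→100. Ranked high→low: 194, 155, 126, 100. Second-highest sub-index = 155.

155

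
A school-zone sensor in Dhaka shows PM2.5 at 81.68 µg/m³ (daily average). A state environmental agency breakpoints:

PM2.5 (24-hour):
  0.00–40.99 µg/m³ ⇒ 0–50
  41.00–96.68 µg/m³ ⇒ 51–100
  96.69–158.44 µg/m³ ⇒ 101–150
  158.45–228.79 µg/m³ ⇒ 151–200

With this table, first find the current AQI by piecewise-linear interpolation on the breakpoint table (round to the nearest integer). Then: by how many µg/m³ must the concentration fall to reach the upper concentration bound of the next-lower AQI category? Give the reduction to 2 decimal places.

PM2.5: 81.68 lies in 41.00–96.68, so I_lo=51, I_hi=100, C_lo=41.00, C_hi=96.68.
(100−51)/(96.68−41.00) × (81.68−41.00) + 51 = 49/55.68 × 40.68 + 51 ≈ 86.80 → 87.
Current AQI 87 is in the Moderate range (51–100). The next-lower category tops out at AQI 50, whose upper concentration bound is 40.99 µg/m³.
Reduction needed = 81.68 − 40.99 = 40.69 µg/m³.

40.69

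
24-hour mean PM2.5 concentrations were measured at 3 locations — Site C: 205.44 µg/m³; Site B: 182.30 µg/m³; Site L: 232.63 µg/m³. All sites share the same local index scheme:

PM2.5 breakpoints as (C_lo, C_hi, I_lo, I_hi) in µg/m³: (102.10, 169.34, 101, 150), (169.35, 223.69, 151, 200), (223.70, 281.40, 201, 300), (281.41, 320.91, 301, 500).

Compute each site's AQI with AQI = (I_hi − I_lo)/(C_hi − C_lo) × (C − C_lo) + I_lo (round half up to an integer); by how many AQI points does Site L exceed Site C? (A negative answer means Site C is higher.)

32

Site C: 205.44 ∈ [169.35, 223.69] ↔ index [151, 200].
151 + (205.44−169.35)·(200−151)/(223.69−169.35) = 151 + 36.09·49/54.34 ≈ 183.54, so AQI = 184.
Site B 182.30: bracket 169.35–223.69 → index 151–200; slope 49/54.34, offset 12.95.
AQI = 151 + 49/54.34·12.95 ≈ 162.68 ⇒ 163.
Site L 232.63: bracket 223.70–281.40 → index 201–300; slope 99/57.70, offset 8.93.
AQI = 201 + 99/57.70·8.93 ≈ 216.32 ⇒ 216.
AQIs: Site C=184, Site B=163, Site L=216. Site L (216) − Site C (184) = 32.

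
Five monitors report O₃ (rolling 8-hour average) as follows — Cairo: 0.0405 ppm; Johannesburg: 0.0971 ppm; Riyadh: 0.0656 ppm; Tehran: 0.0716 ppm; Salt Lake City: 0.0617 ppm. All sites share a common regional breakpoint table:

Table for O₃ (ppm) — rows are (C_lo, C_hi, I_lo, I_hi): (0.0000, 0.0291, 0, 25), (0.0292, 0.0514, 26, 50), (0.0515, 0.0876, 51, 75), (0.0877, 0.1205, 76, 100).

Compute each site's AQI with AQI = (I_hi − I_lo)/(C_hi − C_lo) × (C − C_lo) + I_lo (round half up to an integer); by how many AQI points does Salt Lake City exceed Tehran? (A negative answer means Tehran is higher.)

-6

Cairo: 0.0405 lies in 0.0292–0.0514, so I_lo=26, I_hi=50, C_lo=0.0292, C_hi=0.0514.
(50−26)/(0.0514−0.0292) × (0.0405−0.0292) + 26 = 24/0.0222 × 0.0113 + 26 ≈ 38.22 → 38.
Johannesburg: 0.0971 ∈ [0.0877, 0.1205] ↔ index [76, 100].
76 + (0.0971−0.0877)·(100−76)/(0.1205−0.0877) = 76 + 0.0094·24/0.0328 ≈ 82.88, so AQI = 83.
Riyadh: 0.0656 ∈ [0.0515, 0.0876] ↔ index [51, 75].
51 + (0.0656−0.0515)·(75−51)/(0.0876−0.0515) = 51 + 0.0141·24/0.0361 ≈ 60.37, so AQI = 60.
Tehran: row 0.0515–0.0876 (AQI 51–75). (75−51)·(0.0716−0.0515)/(0.0876−0.0515) + 51 = 24·0.0201/0.0361 + 51 ≈ 64.36 → 64.
Salt Lake City: 0.0617 ∈ [0.0515, 0.0876] ↔ index [51, 75].
51 + (0.0617−0.0515)·(75−51)/(0.0876−0.0515) = 51 + 0.0102·24/0.0361 ≈ 57.78, so AQI = 58.
AQIs: Cairo=38, Johannesburg=83, Riyadh=60, Tehran=64, Salt Lake City=58. Salt Lake City (58) − Tehran (64) = -6.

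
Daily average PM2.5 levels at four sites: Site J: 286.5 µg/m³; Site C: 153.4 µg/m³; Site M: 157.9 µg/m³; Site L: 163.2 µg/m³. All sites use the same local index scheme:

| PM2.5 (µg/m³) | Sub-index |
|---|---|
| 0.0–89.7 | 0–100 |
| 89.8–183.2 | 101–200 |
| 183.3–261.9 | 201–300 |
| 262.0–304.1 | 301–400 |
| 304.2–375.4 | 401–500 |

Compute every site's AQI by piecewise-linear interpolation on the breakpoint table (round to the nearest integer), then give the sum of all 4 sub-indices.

879

Site J 286.5: bracket 262.0–304.1 → index 301–400; slope 99/42.1, offset 24.5.
AQI = 301 + 99/42.1·24.5 ≈ 358.61 ⇒ 359.
Site C 153.4: bracket 89.8–183.2 → index 101–200; slope 99/93.4, offset 63.6.
AQI = 101 + 99/93.4·63.6 ≈ 168.41 ⇒ 168.
Site M: 157.9 ∈ [89.8, 183.2] ↔ index [101, 200].
101 + (157.9−89.8)·(200−101)/(183.2−89.8) = 101 + 68.1·99/93.4 ≈ 173.18, so AQI = 173.
Site L: 163.2 ∈ [89.8, 183.2] ↔ index [101, 200].
101 + (163.2−89.8)·(200−101)/(183.2−89.8) = 101 + 73.4·99/93.4 ≈ 178.80, so AQI = 179.
AQIs: Site J=359, Site C=168, Site M=173, Site L=179. Sum = 359 + 168 + 173 + 179 = 879.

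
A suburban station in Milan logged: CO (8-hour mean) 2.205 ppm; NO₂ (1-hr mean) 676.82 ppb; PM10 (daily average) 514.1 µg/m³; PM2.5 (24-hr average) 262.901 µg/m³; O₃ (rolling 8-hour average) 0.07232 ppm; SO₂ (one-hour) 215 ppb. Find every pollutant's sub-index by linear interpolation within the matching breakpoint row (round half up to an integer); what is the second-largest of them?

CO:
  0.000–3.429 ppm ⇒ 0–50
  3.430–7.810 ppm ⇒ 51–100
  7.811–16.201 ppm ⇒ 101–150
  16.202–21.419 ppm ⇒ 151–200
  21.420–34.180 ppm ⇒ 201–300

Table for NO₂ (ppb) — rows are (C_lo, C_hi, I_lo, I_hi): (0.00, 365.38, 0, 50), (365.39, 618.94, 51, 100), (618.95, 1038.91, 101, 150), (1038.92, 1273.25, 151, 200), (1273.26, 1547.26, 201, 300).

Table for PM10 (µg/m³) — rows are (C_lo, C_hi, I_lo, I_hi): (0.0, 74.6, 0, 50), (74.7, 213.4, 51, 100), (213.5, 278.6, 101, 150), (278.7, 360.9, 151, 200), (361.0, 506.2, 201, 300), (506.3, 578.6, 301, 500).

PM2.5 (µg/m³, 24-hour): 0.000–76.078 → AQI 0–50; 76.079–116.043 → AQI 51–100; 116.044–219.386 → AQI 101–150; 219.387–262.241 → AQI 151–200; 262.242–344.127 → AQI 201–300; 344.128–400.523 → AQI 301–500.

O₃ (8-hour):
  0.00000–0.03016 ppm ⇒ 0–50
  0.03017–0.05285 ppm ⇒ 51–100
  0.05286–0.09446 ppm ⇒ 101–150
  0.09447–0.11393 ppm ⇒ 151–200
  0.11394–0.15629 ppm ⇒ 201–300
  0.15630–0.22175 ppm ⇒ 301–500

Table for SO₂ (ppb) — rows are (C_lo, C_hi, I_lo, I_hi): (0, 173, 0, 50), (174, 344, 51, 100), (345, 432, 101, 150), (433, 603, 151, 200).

CO: row 0.000–3.429 (AQI 0–50). (50−0)·(2.205−0.000)/(3.429−0.000) + 0 = 50·2.205/3.429 + 0 ≈ 32.15 → 32.
NO₂: 676.82 lies in 618.95–1038.91, so I_lo=101, I_hi=150, C_lo=618.95, C_hi=1038.91.
(150−101)/(1038.91−618.95) × (676.82−618.95) + 101 = 49/419.96 × 57.87 + 101 ≈ 107.75 → 108.
PM10: 514.1 ∈ [506.3, 578.6] ↔ index [301, 500].
301 + (514.1−506.3)·(500−301)/(578.6−506.3) = 301 + 7.8·199/72.3 ≈ 322.47, so AQI = 322.
PM2.5: 262.901 ∈ [262.242, 344.127] ↔ index [201, 300].
201 + (262.901−262.242)·(300−201)/(344.127−262.242) = 201 + 0.659·99/81.885 ≈ 201.80, so AQI = 202.
O₃ 0.07232: bracket 0.05286–0.09446 → index 101–150; slope 49/0.04160, offset 0.01946.
AQI = 101 + 49/0.04160·0.01946 ≈ 123.92 ⇒ 124.
SO₂ 215: bracket 174–344 → index 51–100; slope 49/170, offset 41.
AQI = 51 + 49/170·41 ≈ 62.82 ⇒ 63.
Sub-indices: CO→32, NO₂→108, PM10→322, PM2.5→202, O₃→124, SO₂→63. Ranked high→low: 322, 202, 124, 108, 63, 32. Second-highest sub-index = 202.

202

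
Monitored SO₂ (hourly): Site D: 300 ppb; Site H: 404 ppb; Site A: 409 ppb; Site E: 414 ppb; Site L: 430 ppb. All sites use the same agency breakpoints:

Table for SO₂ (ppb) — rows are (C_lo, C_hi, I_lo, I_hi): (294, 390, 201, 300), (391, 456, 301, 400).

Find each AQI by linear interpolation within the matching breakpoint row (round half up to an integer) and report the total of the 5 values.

1552

Site D: 300 ∈ [294, 390] ↔ index [201, 300].
201 + (300−294)·(300−201)/(390−294) = 201 + 6·99/96 ≈ 207.19, so AQI = 207.
Site H: row 391–456 (AQI 301–400). (400−301)·(404−391)/(456−391) + 301 = 99·13/65 + 301 ≈ 320.80 → 321.
Site A: 409 ∈ [391, 456] ↔ index [301, 400].
301 + (409−391)·(400−301)/(456−391) = 301 + 18·99/65 ≈ 328.42, so AQI = 328.
Site E: 414 ∈ [391, 456] ↔ index [301, 400].
301 + (414−391)·(400−301)/(456−391) = 301 + 23·99/65 ≈ 336.03, so AQI = 336.
Site L: row 391–456 (AQI 301–400). (400−301)·(430−391)/(456−391) + 301 = 99·39/65 + 301 ≈ 360.40 → 360.
AQIs: Site D=207, Site H=321, Site A=328, Site E=336, Site L=360. Sum = 207 + 321 + 328 + 336 + 360 = 1552.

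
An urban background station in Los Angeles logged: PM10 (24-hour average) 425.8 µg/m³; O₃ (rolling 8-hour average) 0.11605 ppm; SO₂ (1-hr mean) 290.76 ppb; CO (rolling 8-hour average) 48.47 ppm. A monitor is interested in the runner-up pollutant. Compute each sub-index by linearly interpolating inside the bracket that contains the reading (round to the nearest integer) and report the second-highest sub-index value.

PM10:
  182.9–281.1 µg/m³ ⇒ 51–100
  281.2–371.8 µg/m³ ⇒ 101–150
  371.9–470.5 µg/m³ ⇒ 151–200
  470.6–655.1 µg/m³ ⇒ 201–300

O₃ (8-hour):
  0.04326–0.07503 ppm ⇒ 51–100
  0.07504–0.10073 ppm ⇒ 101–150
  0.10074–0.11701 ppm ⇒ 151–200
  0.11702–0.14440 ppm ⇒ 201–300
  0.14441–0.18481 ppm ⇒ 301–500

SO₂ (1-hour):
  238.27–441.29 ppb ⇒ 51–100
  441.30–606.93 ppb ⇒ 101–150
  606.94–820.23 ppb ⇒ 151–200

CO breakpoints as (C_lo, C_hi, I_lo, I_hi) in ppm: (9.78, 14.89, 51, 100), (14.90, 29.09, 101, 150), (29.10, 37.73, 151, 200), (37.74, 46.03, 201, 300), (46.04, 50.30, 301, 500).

PM10: 425.8 ∈ [371.9, 470.5] ↔ index [151, 200].
151 + (425.8−371.9)·(200−151)/(470.5−371.9) = 151 + 53.9·49/98.6 ≈ 177.79, so AQI = 178.
O₃: 0.11605 lies in 0.10074–0.11701, so I_lo=151, I_hi=200, C_lo=0.10074, C_hi=0.11701.
(200−151)/(0.11701−0.10074) × (0.11605−0.10074) + 151 = 49/0.01627 × 0.01531 + 151 ≈ 197.11 → 197.
SO₂: row 238.27–441.29 (AQI 51–100). (100−51)·(290.76−238.27)/(441.29−238.27) + 51 = 49·52.49/203.02 + 51 ≈ 63.67 → 64.
CO: 48.47 ∈ [46.04, 50.30] ↔ index [301, 500].
301 + (48.47−46.04)·(500−301)/(50.30−46.04) = 301 + 2.43·199/4.26 ≈ 414.51, so AQI = 415.
Sub-indices: PM10→178, O₃→197, SO₂→64, CO→415. Ranked high→low: 415, 197, 178, 64. Second-highest sub-index = 197.

197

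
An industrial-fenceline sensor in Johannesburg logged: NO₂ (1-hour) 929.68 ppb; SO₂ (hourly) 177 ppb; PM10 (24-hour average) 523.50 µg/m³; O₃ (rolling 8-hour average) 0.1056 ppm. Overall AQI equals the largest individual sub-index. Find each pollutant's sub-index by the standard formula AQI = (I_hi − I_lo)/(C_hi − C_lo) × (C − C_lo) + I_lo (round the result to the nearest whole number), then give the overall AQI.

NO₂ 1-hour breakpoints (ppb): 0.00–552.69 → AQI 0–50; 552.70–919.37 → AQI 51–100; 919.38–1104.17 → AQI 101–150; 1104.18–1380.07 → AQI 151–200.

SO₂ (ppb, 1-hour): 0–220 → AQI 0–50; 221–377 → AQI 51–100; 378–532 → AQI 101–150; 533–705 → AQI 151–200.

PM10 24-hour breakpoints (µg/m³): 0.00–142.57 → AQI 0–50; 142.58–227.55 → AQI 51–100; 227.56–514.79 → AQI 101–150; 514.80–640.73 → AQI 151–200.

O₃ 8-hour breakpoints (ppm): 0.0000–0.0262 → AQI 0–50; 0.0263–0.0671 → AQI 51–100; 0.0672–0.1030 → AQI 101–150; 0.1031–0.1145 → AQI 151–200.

162

NO₂: 929.68 lies in 919.38–1104.17, so I_lo=101, I_hi=150, C_lo=919.38, C_hi=1104.17.
(150−101)/(1104.17−919.38) × (929.68−919.38) + 101 = 49/184.79 × 10.30 + 101 ≈ 103.73 → 104.
SO₂: 177 lies in 0–220, so I_lo=0, I_hi=50, C_lo=0, C_hi=220.
(50−0)/(220−0) × (177−0) + 0 = 50/220 × 177 + 0 ≈ 40.23 → 40.
PM10: 523.50 lies in 514.80–640.73, so I_lo=151, I_hi=200, C_lo=514.80, C_hi=640.73.
(200−151)/(640.73−514.80) × (523.50−514.80) + 151 = 49/125.93 × 8.70 + 151 ≈ 154.39 → 154.
O₃: 0.1056 ∈ [0.1031, 0.1145] ↔ index [151, 200].
151 + (0.1056−0.1031)·(200−151)/(0.1145−0.1031) = 151 + 0.0025·49/0.0114 ≈ 161.75, so AQI = 162.
Sub-indices: NO₂→104, SO₂→40, PM10→154, O₃→162. Overall AQI = max = 162; dominant pollutant is O₃.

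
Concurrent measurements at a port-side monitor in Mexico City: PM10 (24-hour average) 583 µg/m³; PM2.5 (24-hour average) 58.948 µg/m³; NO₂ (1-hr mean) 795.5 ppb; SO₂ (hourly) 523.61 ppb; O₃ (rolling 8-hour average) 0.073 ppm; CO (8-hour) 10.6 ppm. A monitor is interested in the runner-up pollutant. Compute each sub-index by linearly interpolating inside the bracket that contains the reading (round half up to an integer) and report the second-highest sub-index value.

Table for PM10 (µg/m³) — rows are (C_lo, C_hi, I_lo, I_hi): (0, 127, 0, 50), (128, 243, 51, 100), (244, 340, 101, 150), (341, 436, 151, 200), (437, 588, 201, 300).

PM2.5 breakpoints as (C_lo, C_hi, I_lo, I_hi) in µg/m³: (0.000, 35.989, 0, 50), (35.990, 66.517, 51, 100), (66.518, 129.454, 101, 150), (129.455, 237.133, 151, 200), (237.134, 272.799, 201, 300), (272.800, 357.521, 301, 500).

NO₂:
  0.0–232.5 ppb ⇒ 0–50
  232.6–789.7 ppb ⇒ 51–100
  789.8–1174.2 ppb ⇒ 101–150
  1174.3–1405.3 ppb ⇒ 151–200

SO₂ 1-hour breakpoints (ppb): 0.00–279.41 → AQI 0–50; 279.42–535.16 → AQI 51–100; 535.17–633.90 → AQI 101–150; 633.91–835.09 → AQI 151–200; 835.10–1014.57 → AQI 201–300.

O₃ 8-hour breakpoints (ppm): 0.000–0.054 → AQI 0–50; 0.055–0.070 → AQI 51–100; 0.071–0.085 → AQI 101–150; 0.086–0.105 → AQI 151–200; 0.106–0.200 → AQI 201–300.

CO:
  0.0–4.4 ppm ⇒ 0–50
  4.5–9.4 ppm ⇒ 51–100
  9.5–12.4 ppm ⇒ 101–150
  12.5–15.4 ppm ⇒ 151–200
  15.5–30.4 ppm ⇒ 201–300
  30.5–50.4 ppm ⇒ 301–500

PM10: row 437–588 (AQI 201–300). (300−201)·(583−437)/(588−437) + 201 = 99·146/151 + 201 ≈ 296.72 → 297.
PM2.5: 58.948 lies in 35.990–66.517, so I_lo=51, I_hi=100, C_lo=35.990, C_hi=66.517.
(100−51)/(66.517−35.990) × (58.948−35.990) + 51 = 49/30.527 × 22.958 + 51 ≈ 87.85 → 88.
NO₂ 795.5: bracket 789.8–1174.2 → index 101–150; slope 49/384.4, offset 5.7.
AQI = 101 + 49/384.4·5.7 ≈ 101.73 ⇒ 102.
SO₂: 523.61 ∈ [279.42, 535.16] ↔ index [51, 100].
51 + (523.61−279.42)·(100−51)/(535.16−279.42) = 51 + 244.19·49/255.74 ≈ 97.79, so AQI = 98.
O₃: 0.073 lies in 0.071–0.085, so I_lo=101, I_hi=150, C_lo=0.071, C_hi=0.085.
(150−101)/(0.085−0.071) × (0.073−0.071) + 101 = 49/0.014 × 0.002 + 101 ≈ 108.00 → 108.
CO: 10.6 lies in 9.5–12.4, so I_lo=101, I_hi=150, C_lo=9.5, C_hi=12.4.
(150−101)/(12.4−9.5) × (10.6−9.5) + 101 = 49/2.9 × 1.1 + 101 ≈ 119.59 → 120.
Sub-indices: PM10→297, PM2.5→88, NO₂→102, SO₂→98, O₃→108, CO→120. Ranked high→low: 297, 120, 108, 102, 98, 88. Second-highest sub-index = 120.

120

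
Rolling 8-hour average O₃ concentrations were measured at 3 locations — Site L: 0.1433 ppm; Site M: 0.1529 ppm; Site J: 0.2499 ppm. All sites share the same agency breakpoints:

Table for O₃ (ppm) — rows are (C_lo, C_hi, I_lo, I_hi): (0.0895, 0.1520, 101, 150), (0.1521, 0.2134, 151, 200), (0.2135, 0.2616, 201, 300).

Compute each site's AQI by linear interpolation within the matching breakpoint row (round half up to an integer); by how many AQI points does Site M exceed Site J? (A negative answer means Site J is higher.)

Site L: row 0.0895–0.1520 (AQI 101–150). (150−101)·(0.1433−0.0895)/(0.1520−0.0895) + 101 = 49·0.0538/0.0625 + 101 ≈ 143.18 → 143.
Site M: 0.1529 ∈ [0.1521, 0.2134] ↔ index [151, 200].
151 + (0.1529−0.1521)·(200−151)/(0.2134−0.1521) = 151 + 0.0008·49/0.0613 ≈ 151.64, so AQI = 152.
Site J: row 0.2135–0.2616 (AQI 201–300). (300−201)·(0.2499−0.2135)/(0.2616−0.2135) + 201 = 99·0.0364/0.0481 + 201 ≈ 275.92 → 276.
AQIs: Site L=143, Site M=152, Site J=276. Site M (152) − Site J (276) = -124.

-124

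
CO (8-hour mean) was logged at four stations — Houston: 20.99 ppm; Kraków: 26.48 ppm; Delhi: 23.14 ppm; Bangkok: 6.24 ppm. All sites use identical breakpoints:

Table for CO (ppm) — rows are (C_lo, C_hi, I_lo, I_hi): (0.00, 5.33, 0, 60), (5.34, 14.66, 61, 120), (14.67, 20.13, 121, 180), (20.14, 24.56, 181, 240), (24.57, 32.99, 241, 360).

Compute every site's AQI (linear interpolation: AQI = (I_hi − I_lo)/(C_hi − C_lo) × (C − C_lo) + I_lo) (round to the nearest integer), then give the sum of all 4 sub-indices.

Houston: 20.99 lies in 20.14–24.56, so I_lo=181, I_hi=240, C_lo=20.14, C_hi=24.56.
(240−181)/(24.56−20.14) × (20.99−20.14) + 181 = 59/4.42 × 0.85 + 181 ≈ 192.35 → 192.
Kraków 26.48: bracket 24.57–32.99 → index 241–360; slope 119/8.42, offset 1.91.
AQI = 241 + 119/8.42·1.91 ≈ 267.99 ⇒ 268.
Delhi: 23.14 ∈ [20.14, 24.56] ↔ index [181, 240].
181 + (23.14−20.14)·(240−181)/(24.56−20.14) = 181 + 3.00·59/4.42 ≈ 221.05, so AQI = 221.
Bangkok: row 5.34–14.66 (AQI 61–120). (120−61)·(6.24−5.34)/(14.66−5.34) + 61 = 59·0.90/9.32 + 61 ≈ 66.70 → 67.
AQIs: Houston=192, Kraków=268, Delhi=221, Bangkok=67. Sum = 192 + 268 + 221 + 67 = 748.

748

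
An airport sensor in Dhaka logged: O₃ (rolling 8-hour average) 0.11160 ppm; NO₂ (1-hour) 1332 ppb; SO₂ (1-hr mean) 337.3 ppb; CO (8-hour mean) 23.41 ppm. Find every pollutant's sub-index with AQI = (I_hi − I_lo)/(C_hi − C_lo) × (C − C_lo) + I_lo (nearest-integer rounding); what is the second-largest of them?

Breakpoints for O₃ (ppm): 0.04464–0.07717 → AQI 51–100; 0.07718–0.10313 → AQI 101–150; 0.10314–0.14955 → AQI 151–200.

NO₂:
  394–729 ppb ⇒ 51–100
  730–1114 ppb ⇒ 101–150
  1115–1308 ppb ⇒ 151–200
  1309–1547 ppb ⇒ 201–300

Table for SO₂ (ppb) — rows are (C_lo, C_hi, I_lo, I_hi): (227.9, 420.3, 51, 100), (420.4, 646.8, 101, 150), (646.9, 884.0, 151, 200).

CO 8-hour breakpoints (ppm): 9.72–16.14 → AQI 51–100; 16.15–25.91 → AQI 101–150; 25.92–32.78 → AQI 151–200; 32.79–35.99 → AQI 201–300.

160

O₃ 0.11160: bracket 0.10314–0.14955 → index 151–200; slope 49/0.04641, offset 0.00846.
AQI = 151 + 49/0.04641·0.00846 ≈ 159.93 ⇒ 160.
NO₂: 1332 ∈ [1309, 1547] ↔ index [201, 300].
201 + (1332−1309)·(300−201)/(1547−1309) = 201 + 23·99/238 ≈ 210.57, so AQI = 211.
SO₂: 337.3 ∈ [227.9, 420.3] ↔ index [51, 100].
51 + (337.3−227.9)·(100−51)/(420.3−227.9) = 51 + 109.4·49/192.4 ≈ 78.86, so AQI = 79.
CO 23.41: bracket 16.15–25.91 → index 101–150; slope 49/9.76, offset 7.26.
AQI = 101 + 49/9.76·7.26 ≈ 137.45 ⇒ 137.
Sub-indices: O₃→160, NO₂→211, SO₂→79, CO→137. Ranked high→low: 211, 160, 137, 79. Second-highest sub-index = 160.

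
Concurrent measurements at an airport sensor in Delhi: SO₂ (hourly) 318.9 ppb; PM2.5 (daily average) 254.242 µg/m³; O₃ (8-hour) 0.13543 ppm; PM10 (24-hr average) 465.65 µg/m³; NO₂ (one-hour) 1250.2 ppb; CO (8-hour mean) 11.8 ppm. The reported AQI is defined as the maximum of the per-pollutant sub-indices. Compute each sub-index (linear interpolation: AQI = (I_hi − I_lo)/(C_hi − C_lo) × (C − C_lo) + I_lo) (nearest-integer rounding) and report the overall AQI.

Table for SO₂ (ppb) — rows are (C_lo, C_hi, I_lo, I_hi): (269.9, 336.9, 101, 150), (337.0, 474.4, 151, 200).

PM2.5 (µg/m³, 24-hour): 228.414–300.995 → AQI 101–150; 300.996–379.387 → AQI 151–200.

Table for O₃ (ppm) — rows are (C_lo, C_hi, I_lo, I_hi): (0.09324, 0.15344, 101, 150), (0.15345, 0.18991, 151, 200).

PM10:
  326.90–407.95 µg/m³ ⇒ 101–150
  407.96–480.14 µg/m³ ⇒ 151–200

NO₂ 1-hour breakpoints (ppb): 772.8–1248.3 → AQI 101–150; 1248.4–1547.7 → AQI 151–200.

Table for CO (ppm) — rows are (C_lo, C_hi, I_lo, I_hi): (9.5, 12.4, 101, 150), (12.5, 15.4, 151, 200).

SO₂: 318.9 lies in 269.9–336.9, so I_lo=101, I_hi=150, C_lo=269.9, C_hi=336.9.
(150−101)/(336.9−269.9) × (318.9−269.9) + 101 = 49/67.0 × 49.0 + 101 ≈ 136.84 → 137.
PM2.5: 254.242 lies in 228.414–300.995, so I_lo=101, I_hi=150, C_lo=228.414, C_hi=300.995.
(150−101)/(300.995−228.414) × (254.242−228.414) + 101 = 49/72.581 × 25.828 + 101 ≈ 118.44 → 118.
O₃: row 0.09324–0.15344 (AQI 101–150). (150−101)·(0.13543−0.09324)/(0.15344−0.09324) + 101 = 49·0.04219/0.06020 + 101 ≈ 135.34 → 135.
PM10: 465.65 lies in 407.96–480.14, so I_lo=151, I_hi=200, C_lo=407.96, C_hi=480.14.
(200−151)/(480.14−407.96) × (465.65−407.96) + 151 = 49/72.18 × 57.69 + 151 ≈ 190.16 → 190.
NO₂: 1250.2 lies in 1248.4–1547.7, so I_lo=151, I_hi=200, C_lo=1248.4, C_hi=1547.7.
(200−151)/(1547.7−1248.4) × (1250.2−1248.4) + 151 = 49/299.3 × 1.8 + 151 ≈ 151.29 → 151.
CO: 11.8 lies in 9.5–12.4, so I_lo=101, I_hi=150, C_lo=9.5, C_hi=12.4.
(150−101)/(12.4−9.5) × (11.8−9.5) + 101 = 49/2.9 × 2.3 + 101 ≈ 139.86 → 140.
Sub-indices: SO₂→137, PM2.5→118, O₃→135, PM10→190, NO₂→151, CO→140. Overall AQI = max = 190; dominant pollutant is PM10.

190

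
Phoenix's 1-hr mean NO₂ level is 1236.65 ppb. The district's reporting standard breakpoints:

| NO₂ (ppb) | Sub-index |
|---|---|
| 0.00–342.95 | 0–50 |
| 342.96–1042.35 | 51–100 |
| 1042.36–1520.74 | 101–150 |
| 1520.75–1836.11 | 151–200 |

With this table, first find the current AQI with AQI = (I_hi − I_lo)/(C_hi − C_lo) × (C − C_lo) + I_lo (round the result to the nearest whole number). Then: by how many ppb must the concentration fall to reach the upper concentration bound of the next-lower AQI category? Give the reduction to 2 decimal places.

NO₂: 1236.65 ∈ [1042.36, 1520.74] ↔ index [101, 150].
101 + (1236.65−1042.36)·(150−101)/(1520.74−1042.36) = 101 + 194.29·49/478.38 ≈ 120.90, so AQI = 121.
Current AQI 121 is in the Unhealthy for Sensitive Groups range (101–150). The next-lower category tops out at AQI 100, whose upper concentration bound is 1042.35 ppb.
Reduction needed = 1236.65 − 1042.35 = 194.30 ppb.

194.30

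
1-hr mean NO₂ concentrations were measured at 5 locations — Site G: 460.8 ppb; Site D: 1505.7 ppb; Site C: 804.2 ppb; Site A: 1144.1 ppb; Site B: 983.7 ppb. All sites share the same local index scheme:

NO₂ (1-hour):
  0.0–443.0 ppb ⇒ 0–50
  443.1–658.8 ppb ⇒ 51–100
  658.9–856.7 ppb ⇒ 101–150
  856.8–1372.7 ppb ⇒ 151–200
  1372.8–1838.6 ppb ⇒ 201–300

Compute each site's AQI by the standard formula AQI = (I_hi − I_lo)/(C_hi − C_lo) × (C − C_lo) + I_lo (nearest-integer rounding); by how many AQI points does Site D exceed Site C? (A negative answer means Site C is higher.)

Site G: 460.8 lies in 443.1–658.8, so I_lo=51, I_hi=100, C_lo=443.1, C_hi=658.8.
(100−51)/(658.8−443.1) × (460.8−443.1) + 51 = 49/215.7 × 17.7 + 51 ≈ 55.02 → 55.
Site D: 1505.7 lies in 1372.8–1838.6, so I_lo=201, I_hi=300, C_lo=1372.8, C_hi=1838.6.
(300−201)/(1838.6−1372.8) × (1505.7−1372.8) + 201 = 99/465.8 × 132.9 + 201 ≈ 229.25 → 229.
Site C: 804.2 lies in 658.9–856.7, so I_lo=101, I_hi=150, C_lo=658.9, C_hi=856.7.
(150−101)/(856.7−658.9) × (804.2−658.9) + 101 = 49/197.8 × 145.3 + 101 ≈ 136.99 → 137.
Site A 1144.1: bracket 856.8–1372.7 → index 151–200; slope 49/515.9, offset 287.3.
AQI = 151 + 49/515.9·287.3 ≈ 178.29 ⇒ 178.
Site B: 983.7 lies in 856.8–1372.7, so I_lo=151, I_hi=200, C_lo=856.8, C_hi=1372.7.
(200−151)/(1372.7−856.8) × (983.7−856.8) + 151 = 49/515.9 × 126.9 + 151 ≈ 163.05 → 163.
AQIs: Site G=55, Site D=229, Site C=137, Site A=178, Site B=163. Site D (229) − Site C (137) = 92.

92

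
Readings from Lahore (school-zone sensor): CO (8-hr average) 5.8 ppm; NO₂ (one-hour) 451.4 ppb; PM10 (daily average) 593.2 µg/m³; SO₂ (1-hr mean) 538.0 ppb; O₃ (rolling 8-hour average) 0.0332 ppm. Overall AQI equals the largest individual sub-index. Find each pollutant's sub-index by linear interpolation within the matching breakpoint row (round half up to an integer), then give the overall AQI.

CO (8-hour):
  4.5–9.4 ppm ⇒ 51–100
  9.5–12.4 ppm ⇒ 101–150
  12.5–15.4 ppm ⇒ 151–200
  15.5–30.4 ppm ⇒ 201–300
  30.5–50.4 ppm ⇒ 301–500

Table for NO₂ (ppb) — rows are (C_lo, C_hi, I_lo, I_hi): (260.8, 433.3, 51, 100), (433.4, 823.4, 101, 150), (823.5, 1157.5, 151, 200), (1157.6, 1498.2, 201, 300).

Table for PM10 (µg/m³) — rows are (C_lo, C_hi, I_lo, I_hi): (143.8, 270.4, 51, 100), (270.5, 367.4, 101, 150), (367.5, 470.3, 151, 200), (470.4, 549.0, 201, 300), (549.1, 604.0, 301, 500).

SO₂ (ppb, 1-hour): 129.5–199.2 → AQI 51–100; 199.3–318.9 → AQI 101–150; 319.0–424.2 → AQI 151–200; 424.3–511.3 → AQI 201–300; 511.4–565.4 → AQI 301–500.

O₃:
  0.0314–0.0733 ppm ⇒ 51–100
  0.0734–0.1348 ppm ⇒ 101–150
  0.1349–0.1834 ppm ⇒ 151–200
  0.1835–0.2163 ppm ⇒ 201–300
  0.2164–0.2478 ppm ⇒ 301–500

CO: row 4.5–9.4 (AQI 51–100). (100−51)·(5.8−4.5)/(9.4−4.5) + 51 = 49·1.3/4.9 + 51 ≈ 64.00 → 64.
NO₂: 451.4 lies in 433.4–823.4, so I_lo=101, I_hi=150, C_lo=433.4, C_hi=823.4.
(150−101)/(823.4−433.4) × (451.4−433.4) + 101 = 49/390.0 × 18.0 + 101 ≈ 103.26 → 103.
PM10: row 549.1–604.0 (AQI 301–500). (500−301)·(593.2−549.1)/(604.0−549.1) + 301 = 199·44.1/54.9 + 301 ≈ 460.85 → 461.
SO₂: row 511.4–565.4 (AQI 301–500). (500−301)·(538.0−511.4)/(565.4−511.4) + 301 = 199·26.6/54.0 + 301 ≈ 399.03 → 399.
O₃ 0.0332: bracket 0.0314–0.0733 → index 51–100; slope 49/0.0419, offset 0.0018.
AQI = 51 + 49/0.0419·0.0018 ≈ 53.11 ⇒ 53.
Sub-indices: CO→64, NO₂→103, PM10→461, SO₂→399, O₃→53. Overall AQI = max = 461; dominant pollutant is PM10.
AQI 461: Hazardous.

461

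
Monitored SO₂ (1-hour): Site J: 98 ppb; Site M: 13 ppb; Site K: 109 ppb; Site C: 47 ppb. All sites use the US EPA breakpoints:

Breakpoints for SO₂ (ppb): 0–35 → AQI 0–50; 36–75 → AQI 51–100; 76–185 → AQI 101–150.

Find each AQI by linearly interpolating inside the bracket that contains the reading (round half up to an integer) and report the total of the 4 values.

311

Site J: row 76–185 (AQI 101–150). (150−101)·(98−76)/(185−76) + 101 = 49·22/109 + 101 ≈ 110.89 → 111.
Site M: 13 lies in 0–35, so I_lo=0, I_hi=50, C_lo=0, C_hi=35.
(50−0)/(35−0) × (13−0) + 0 = 50/35 × 13 + 0 ≈ 18.57 → 19.
Site K: row 76–185 (AQI 101–150). (150−101)·(109−76)/(185−76) + 101 = 49·33/109 + 101 ≈ 115.83 → 116.
Site C 47: bracket 36–75 → index 51–100; slope 49/39, offset 11.
AQI = 51 + 49/39·11 ≈ 64.82 ⇒ 65.
AQIs: Site J=111, Site M=19, Site K=116, Site C=65. Sum = 111 + 19 + 116 + 65 = 311.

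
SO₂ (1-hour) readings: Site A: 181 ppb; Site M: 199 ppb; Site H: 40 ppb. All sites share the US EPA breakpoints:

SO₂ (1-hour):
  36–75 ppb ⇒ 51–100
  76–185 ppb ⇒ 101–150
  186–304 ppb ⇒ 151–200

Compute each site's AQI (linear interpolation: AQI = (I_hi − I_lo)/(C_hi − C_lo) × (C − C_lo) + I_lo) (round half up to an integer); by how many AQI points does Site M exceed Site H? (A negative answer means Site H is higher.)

Site A: 181 ∈ [76, 185] ↔ index [101, 150].
101 + (181−76)·(150−101)/(185−76) = 101 + 105·49/109 ≈ 148.20, so AQI = 148.
Site M: 199 lies in 186–304, so I_lo=151, I_hi=200, C_lo=186, C_hi=304.
(200−151)/(304−186) × (199−186) + 151 = 49/118 × 13 + 151 ≈ 156.40 → 156.
Site H: 40 ∈ [36, 75] ↔ index [51, 100].
51 + (40−36)·(100−51)/(75−36) = 51 + 4·49/39 ≈ 56.03, so AQI = 56.
AQIs: Site A=148, Site M=156, Site H=56. Site M (156) − Site H (56) = 100.

100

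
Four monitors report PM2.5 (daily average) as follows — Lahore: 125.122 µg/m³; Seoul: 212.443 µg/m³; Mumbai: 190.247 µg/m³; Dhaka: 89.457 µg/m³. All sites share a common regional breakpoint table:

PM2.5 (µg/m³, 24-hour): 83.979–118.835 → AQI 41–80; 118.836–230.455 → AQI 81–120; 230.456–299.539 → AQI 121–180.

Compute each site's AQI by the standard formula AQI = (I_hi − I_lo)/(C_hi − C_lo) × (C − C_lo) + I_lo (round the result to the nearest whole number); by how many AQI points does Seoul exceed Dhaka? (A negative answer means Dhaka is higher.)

67

Lahore: 125.122 lies in 118.836–230.455, so I_lo=81, I_hi=120, C_lo=118.836, C_hi=230.455.
(120−81)/(230.455−118.836) × (125.122−118.836) + 81 = 39/111.619 × 6.286 + 81 ≈ 83.20 → 83.
Seoul: row 118.836–230.455 (AQI 81–120). (120−81)·(212.443−118.836)/(230.455−118.836) + 81 = 39·93.607/111.619 + 81 ≈ 113.71 → 114.
Mumbai 190.247: bracket 118.836–230.455 → index 81–120; slope 39/111.619, offset 71.411.
AQI = 81 + 39/111.619·71.411 ≈ 105.95 ⇒ 106.
Dhaka: 89.457 lies in 83.979–118.835, so I_lo=41, I_hi=80, C_lo=83.979, C_hi=118.835.
(80−41)/(118.835−83.979) × (89.457−83.979) + 41 = 39/34.856 × 5.478 + 41 ≈ 47.13 → 47.
AQIs: Lahore=83, Seoul=114, Mumbai=106, Dhaka=47. Seoul (114) − Dhaka (47) = 67.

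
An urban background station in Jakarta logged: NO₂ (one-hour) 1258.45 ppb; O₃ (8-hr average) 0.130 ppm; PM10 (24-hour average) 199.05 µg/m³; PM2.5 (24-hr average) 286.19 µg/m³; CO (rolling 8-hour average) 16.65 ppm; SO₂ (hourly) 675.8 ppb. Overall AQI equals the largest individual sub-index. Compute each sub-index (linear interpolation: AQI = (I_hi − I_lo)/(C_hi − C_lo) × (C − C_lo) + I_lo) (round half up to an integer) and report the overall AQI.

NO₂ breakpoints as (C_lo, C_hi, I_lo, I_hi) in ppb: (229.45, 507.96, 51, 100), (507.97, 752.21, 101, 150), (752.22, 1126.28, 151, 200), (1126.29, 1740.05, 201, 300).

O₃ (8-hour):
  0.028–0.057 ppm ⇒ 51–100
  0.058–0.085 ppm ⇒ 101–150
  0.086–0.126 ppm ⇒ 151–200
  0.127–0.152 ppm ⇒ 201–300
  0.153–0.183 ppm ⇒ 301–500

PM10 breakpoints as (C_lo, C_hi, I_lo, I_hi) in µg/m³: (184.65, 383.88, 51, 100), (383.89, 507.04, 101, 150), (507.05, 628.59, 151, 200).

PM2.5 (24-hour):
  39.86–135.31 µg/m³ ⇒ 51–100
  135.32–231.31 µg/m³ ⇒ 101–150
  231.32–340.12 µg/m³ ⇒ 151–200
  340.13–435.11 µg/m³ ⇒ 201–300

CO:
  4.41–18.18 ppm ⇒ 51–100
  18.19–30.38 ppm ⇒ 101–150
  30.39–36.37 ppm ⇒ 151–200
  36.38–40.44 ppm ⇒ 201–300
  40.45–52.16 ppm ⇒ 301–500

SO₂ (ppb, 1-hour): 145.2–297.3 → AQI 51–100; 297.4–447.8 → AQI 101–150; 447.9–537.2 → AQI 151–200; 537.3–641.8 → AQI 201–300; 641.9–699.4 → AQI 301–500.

418

NO₂: 1258.45 ∈ [1126.29, 1740.05] ↔ index [201, 300].
201 + (1258.45−1126.29)·(300−201)/(1740.05−1126.29) = 201 + 132.16·99/613.76 ≈ 222.32, so AQI = 222.
O₃: 0.130 lies in 0.127–0.152, so I_lo=201, I_hi=300, C_lo=0.127, C_hi=0.152.
(300−201)/(0.152−0.127) × (0.130−0.127) + 201 = 99/0.025 × 0.003 + 201 ≈ 212.88 → 213.
PM10: row 184.65–383.88 (AQI 51–100). (100−51)·(199.05−184.65)/(383.88−184.65) + 51 = 49·14.40/199.23 + 51 ≈ 54.54 → 55.
PM2.5 286.19: bracket 231.32–340.12 → index 151–200; slope 49/108.80, offset 54.87.
AQI = 151 + 49/108.80·54.87 ≈ 175.71 ⇒ 176.
CO: 16.65 ∈ [4.41, 18.18] ↔ index [51, 100].
51 + (16.65−4.41)·(100−51)/(18.18−4.41) = 51 + 12.24·49/13.77 ≈ 94.56, so AQI = 95.
SO₂: row 641.9–699.4 (AQI 301–500). (500−301)·(675.8−641.9)/(699.4−641.9) + 301 = 199·33.9/57.5 + 301 ≈ 418.32 → 418.
Sub-indices: NO₂→222, O₃→213, PM10→55, PM2.5→176, CO→95, SO₂→418. Overall AQI = max = 418; dominant pollutant is SO₂.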